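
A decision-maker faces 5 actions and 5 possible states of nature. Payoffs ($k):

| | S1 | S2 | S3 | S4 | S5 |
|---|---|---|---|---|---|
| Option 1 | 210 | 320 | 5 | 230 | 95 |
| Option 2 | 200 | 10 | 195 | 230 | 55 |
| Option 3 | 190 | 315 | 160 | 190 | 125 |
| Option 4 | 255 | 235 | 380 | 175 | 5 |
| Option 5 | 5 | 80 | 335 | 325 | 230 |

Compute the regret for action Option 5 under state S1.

250

Best payoff under S1 is 255.
Regret = 255 − 5 = 250.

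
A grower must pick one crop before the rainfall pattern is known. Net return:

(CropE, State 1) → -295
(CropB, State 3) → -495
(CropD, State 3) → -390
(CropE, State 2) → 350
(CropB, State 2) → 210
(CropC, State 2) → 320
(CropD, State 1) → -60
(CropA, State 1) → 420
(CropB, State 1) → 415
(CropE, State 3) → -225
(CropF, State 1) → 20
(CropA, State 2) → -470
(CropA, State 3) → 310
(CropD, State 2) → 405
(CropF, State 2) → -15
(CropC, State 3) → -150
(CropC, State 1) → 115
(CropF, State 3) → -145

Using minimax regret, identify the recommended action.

Column bests: State 1=420, State 2=405, State 3=310.
CropA regrets: 0, 875, 0 → max 875
CropF regrets: 400, 420, 455 → max 455
CropC regrets: 305, 85, 460 → max 460
CropB regrets: 5, 195, 805 → max 805
CropE regrets: 715, 55, 535 → max 715
CropD regrets: 480, 0, 700 → max 700
Smallest max regret = 455 → CropF.

CropF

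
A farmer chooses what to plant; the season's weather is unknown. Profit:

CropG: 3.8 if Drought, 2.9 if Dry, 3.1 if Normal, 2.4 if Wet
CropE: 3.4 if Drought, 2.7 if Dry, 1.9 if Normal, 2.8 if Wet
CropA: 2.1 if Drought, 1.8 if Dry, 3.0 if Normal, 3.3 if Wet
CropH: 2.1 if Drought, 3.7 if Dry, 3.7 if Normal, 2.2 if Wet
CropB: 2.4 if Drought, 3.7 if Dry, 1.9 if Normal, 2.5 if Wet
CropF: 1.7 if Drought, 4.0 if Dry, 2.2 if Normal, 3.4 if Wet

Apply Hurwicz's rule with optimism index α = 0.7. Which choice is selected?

CropG: 0.7·3.8 + 0.3·2.4 = 3.38
CropE: 0.7·3.4 + 0.3·1.9 = 2.95
CropA: 0.7·3.3 + 0.3·1.8 = 2.85
CropH: 0.7·3.7 + 0.3·2.1 = 3.22
CropB: 0.7·3.7 + 0.3·1.9 = 3.16
CropF: 0.7·4.0 + 0.3·1.7 = 3.31
Highest Hurwicz score = 3.38 → CropG.

CropG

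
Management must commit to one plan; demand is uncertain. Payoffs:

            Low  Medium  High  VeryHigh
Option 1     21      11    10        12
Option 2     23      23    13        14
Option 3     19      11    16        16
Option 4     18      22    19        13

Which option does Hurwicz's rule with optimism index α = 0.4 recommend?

Option 1: 0.4·21 + 0.6·10 = 14.4
Option 2: 0.4·23 + 0.6·13 = 17
Option 3: 0.4·19 + 0.6·11 = 14.2
Option 4: 0.4·22 + 0.6·13 = 16.6
Highest Hurwicz score = 17 → Option 2.

Option 2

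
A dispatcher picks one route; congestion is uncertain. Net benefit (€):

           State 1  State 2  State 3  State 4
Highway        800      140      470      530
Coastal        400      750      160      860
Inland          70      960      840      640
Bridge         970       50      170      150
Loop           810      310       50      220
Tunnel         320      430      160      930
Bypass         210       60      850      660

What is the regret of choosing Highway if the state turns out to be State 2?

Best payoff under State 2 is 960.
Regret = 960 − 140 = 820.

820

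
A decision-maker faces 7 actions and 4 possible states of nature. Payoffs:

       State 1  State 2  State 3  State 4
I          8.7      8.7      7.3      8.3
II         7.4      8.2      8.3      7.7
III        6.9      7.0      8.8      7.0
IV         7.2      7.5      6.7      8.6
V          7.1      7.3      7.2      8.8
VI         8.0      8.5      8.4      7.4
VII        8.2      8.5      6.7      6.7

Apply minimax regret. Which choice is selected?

Column bests: State 1=8.7, State 2=8.7, State 3=8.8, State 4=8.8.
I regrets: 0.0, 0.0, 1.5, 0.5 → max 1.5
II regrets: 1.3, 0.5, 0.5, 1.1 → max 1.3
III regrets: 1.8, 1.7, 0.0, 1.8 → max 1.8
IV regrets: 1.5, 1.2, 2.1, 0.2 → max 2.1
V regrets: 1.6, 1.4, 1.6, 0.0 → max 1.6
VI regrets: 0.7, 0.2, 0.4, 1.4 → max 1.4
VII regrets: 0.5, 0.2, 2.1, 2.1 → max 2.1
Smallest max regret = 1.3 → II.

II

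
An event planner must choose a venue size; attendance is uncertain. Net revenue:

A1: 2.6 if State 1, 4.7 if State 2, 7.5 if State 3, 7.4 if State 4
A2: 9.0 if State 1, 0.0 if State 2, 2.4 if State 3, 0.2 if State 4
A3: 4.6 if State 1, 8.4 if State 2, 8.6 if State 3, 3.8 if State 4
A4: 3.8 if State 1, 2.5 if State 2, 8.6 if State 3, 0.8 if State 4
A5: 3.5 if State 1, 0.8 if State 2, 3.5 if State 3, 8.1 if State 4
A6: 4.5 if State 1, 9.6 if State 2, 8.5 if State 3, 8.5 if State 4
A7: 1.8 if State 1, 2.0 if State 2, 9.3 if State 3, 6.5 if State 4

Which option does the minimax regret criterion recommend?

A6

Column bests: State 1=9.0, State 2=9.6, State 3=9.3, State 4=8.5.
A1 regrets: 6.4, 4.9, 1.8, 1.1 → max 6.4
A2 regrets: 0.0, 9.6, 6.9, 8.3 → max 9.6
A3 regrets: 4.4, 1.2, 0.7, 4.7 → max 4.7
A4 regrets: 5.2, 7.1, 0.7, 7.7 → max 7.7
A5 regrets: 5.5, 8.8, 5.8, 0.4 → max 8.8
A6 regrets: 4.5, 0.0, 0.8, 0.0 → max 4.5
A7 regrets: 7.2, 7.6, 0.0, 2.0 → max 7.6
Smallest max regret = 4.5 → A6.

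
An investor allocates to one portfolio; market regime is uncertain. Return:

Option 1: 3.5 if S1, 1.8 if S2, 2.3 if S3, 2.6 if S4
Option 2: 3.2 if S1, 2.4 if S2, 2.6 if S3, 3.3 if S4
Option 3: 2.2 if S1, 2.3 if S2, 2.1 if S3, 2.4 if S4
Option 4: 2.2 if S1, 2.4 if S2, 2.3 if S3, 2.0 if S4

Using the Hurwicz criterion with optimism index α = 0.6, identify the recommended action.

Option 1: 0.6·3.5 + 0.4·1.8 = 2.82
Option 2: 0.6·3.3 + 0.4·2.4 = 2.94
Option 3: 0.6·2.4 + 0.4·2.1 = 2.28
Option 4: 0.6·2.4 + 0.4·2.0 = 2.24
Highest Hurwicz score = 2.94 → Option 2.

Option 2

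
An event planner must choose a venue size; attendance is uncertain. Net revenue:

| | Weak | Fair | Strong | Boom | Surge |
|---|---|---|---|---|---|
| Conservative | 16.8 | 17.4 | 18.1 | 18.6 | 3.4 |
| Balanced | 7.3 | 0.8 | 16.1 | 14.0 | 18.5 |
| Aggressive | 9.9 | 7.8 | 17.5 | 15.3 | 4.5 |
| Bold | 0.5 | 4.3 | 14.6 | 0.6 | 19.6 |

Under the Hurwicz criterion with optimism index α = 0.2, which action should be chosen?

Aggressive

Conservative: 0.2·18.6 + 0.8·3.4 = 6.44
Balanced: 0.2·18.5 + 0.8·0.8 = 4.34
Aggressive: 0.2·17.5 + 0.8·4.5 = 7.1
Bold: 0.2·19.6 + 0.8·0.5 = 4.32
Highest Hurwicz score = 7.1 → Aggressive.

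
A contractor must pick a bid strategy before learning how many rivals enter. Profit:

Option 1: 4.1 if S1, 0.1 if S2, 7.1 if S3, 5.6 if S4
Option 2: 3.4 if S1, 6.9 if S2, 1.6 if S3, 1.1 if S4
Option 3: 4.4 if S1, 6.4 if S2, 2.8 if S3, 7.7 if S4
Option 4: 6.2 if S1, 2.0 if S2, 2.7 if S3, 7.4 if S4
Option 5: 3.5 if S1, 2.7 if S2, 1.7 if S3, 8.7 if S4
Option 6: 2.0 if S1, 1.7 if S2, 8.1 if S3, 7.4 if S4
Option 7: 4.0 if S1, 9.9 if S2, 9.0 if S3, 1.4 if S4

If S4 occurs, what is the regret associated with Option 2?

Best payoff under S4 is 8.7.
Regret = 8.7 − 1.1 = 7.6.

7.6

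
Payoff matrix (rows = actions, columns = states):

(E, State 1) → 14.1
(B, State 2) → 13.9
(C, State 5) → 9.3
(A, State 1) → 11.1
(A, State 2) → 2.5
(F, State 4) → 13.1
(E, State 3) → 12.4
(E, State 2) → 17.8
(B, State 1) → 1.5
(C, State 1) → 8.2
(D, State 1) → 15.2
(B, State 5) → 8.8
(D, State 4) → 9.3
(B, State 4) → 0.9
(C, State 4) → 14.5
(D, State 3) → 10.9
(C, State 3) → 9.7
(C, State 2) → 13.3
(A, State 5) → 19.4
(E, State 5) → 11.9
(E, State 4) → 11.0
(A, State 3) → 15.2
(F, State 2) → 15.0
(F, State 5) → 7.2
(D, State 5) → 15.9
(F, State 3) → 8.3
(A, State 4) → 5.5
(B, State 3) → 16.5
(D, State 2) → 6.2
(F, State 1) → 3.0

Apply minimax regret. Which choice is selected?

E

Column bests: State 1=15.2, State 2=17.8, State 3=16.5, State 4=14.5, State 5=19.4.
A regrets: 4.1, 15.3, 1.3, 9.0, 0.0 → max 15.3
B regrets: 13.7, 3.9, 0.0, 13.6, 10.6 → max 13.7
C regrets: 7.0, 4.5, 6.8, 0.0, 10.1 → max 10.1
D regrets: 0.0, 11.6, 5.6, 5.2, 3.5 → max 11.6
E regrets: 1.1, 0.0, 4.1, 3.5, 7.5 → max 7.5
F regrets: 12.2, 2.8, 8.2, 1.4, 12.2 → max 12.2
Smallest max regret = 7.5 → E.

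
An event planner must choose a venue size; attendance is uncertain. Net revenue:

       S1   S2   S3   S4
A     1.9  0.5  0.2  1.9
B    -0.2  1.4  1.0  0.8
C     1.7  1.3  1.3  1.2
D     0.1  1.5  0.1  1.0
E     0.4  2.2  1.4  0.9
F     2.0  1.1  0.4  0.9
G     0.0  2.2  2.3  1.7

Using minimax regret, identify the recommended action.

C

Column bests: S1=2.0, S2=2.2, S3=2.3, S4=1.9.
A regrets: 0.1, 1.7, 2.1, 0.0 → max 2.1
B regrets: 2.2, 0.8, 1.3, 1.1 → max 2.2
C regrets: 0.3, 0.9, 1.0, 0.7 → max 1.0
D regrets: 1.9, 0.7, 2.2, 0.9 → max 2.2
E regrets: 1.6, 0.0, 0.9, 1.0 → max 1.6
F regrets: 0.0, 1.1, 1.9, 1.0 → max 1.9
G regrets: 2.0, 0.0, 0.0, 0.2 → max 2.0
Smallest max regret = 1.0 → C.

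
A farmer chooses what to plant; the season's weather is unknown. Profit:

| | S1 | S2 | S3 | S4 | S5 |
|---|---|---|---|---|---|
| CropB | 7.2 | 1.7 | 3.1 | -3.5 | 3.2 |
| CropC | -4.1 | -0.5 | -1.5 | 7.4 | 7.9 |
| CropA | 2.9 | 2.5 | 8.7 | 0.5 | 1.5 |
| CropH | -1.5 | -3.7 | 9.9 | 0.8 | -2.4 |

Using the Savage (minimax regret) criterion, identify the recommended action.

CropA

Column bests: S1=7.2, S2=2.5, S3=9.9, S4=7.4, S5=7.9.
CropB regrets: 0.0, 0.8, 6.8, 10.9, 4.7 → max 10.9
CropC regrets: 11.3, 3.0, 11.4, 0.0, 0.0 → max 11.4
CropA regrets: 4.3, 0.0, 1.2, 6.9, 6.4 → max 6.9
CropH regrets: 8.7, 6.2, 0.0, 6.6, 10.3 → max 10.3
Smallest max regret = 6.9 → CropA.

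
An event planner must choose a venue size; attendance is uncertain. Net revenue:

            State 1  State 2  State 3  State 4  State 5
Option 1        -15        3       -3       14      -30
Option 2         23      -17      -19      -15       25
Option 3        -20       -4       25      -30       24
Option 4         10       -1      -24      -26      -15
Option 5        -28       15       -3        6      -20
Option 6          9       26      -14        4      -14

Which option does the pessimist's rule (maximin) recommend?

Option 6

Row minima: Option 1=-30, Option 2=-19, Option 3=-30, Option 4=-26, Option 5=-28, Option 6=-14
Best worst-case = -14 → Option 6.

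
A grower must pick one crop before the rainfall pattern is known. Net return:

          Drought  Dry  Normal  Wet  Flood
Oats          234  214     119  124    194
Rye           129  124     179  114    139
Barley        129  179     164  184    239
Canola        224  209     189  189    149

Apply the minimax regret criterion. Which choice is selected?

Column bests: Drought=234, Dry=214, Normal=189, Wet=189, Flood=239.
Oats regrets: 0, 0, 70, 65, 45 → max 70
Rye regrets: 105, 90, 10, 75, 100 → max 105
Barley regrets: 105, 35, 25, 5, 0 → max 105
Canola regrets: 10, 5, 0, 0, 90 → max 90
Smallest max regret = 70 → Oats.

Oats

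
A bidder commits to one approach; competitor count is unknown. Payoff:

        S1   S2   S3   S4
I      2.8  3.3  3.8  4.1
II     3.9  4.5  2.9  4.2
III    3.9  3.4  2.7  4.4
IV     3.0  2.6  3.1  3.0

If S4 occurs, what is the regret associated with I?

Best payoff under S4 is 4.4.
Regret = 4.4 − 4.1 = 0.3.

0.3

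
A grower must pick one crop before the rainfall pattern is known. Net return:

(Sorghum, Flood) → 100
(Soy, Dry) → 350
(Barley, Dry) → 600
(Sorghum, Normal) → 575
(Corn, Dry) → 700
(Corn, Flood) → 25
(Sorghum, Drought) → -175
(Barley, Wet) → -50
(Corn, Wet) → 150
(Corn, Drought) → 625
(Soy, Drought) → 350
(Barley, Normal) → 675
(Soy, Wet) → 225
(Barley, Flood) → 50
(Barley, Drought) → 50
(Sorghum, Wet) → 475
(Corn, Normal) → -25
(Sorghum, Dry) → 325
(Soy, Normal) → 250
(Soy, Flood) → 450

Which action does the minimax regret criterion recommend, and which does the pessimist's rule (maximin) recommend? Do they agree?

Column bests: Drought=625, Dry=700, Normal=675, Wet=475, Flood=450.
Corn regrets: 0, 0, 700, 325, 425 → max 700
Soy regrets: 275, 350, 425, 250, 0 → max 425
Sorghum regrets: 800, 375, 100, 0, 350 → max 800
Barley regrets: 575, 100, 0, 525, 400 → max 575
Smallest max regret = 425 → Soy.
Row minima: Corn=-25, Soy=225, Sorghum=-175, Barley=-50
Best worst-case = 225 → Soy.

minimax regret → Soy; maximin → Soy (agree)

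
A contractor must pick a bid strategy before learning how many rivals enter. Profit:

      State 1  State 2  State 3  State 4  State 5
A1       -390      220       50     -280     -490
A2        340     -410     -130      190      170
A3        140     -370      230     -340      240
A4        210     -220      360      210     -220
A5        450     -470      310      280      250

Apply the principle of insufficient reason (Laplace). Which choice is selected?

Row averages: A1=-178, A2=32, A3=-20, A4=68, A5=164
Highest average = 164 → A5.

A5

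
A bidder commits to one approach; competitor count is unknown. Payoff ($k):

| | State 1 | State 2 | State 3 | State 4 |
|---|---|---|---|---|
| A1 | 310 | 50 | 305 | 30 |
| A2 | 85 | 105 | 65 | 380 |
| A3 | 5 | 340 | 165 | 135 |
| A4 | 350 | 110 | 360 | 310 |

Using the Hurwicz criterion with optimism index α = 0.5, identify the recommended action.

A4

A1: 0.5·310 + 0.5·30 = 170
A2: 0.5·380 + 0.5·65 = 222.5
A3: 0.5·340 + 0.5·5 = 172.5
A4: 0.5·360 + 0.5·110 = 235
Highest Hurwicz score = 235 → A4.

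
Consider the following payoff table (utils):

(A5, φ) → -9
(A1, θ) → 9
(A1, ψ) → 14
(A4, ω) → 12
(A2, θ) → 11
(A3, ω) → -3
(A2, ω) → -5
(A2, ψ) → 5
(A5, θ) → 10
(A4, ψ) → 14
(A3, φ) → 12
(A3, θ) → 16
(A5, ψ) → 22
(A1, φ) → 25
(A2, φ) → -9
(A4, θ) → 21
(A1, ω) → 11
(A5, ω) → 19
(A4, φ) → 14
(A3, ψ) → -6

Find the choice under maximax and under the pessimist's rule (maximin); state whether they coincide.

Row maxima: A1=25, A2=11, A3=16, A4=21, A5=22
Best best-case = 25 → A1.
Row minima: A1=9, A2=-9, A3=-6, A4=12, A5=-9
Best worst-case = 12 → A4.

maximax → A1; maximin → A4 (disagree)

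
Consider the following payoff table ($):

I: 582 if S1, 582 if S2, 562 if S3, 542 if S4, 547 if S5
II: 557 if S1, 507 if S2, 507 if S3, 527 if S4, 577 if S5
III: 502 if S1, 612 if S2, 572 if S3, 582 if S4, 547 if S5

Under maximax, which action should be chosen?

Row maxima: I=582, II=577, III=612
Best best-case = 612 → III.

III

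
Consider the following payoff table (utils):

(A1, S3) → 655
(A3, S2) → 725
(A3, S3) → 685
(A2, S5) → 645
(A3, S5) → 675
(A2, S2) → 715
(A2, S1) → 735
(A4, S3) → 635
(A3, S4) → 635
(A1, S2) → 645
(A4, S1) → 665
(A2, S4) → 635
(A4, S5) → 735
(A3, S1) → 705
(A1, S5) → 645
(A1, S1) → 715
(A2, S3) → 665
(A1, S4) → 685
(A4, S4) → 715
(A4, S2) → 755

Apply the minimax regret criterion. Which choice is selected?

A4

Column bests: S1=735, S2=755, S3=685, S4=715, S5=735.
A1 regrets: 20, 110, 30, 30, 90 → max 110
A2 regrets: 0, 40, 20, 80, 90 → max 90
A3 regrets: 30, 30, 0, 80, 60 → max 80
A4 regrets: 70, 0, 50, 0, 0 → max 70
Smallest max regret = 70 → A4.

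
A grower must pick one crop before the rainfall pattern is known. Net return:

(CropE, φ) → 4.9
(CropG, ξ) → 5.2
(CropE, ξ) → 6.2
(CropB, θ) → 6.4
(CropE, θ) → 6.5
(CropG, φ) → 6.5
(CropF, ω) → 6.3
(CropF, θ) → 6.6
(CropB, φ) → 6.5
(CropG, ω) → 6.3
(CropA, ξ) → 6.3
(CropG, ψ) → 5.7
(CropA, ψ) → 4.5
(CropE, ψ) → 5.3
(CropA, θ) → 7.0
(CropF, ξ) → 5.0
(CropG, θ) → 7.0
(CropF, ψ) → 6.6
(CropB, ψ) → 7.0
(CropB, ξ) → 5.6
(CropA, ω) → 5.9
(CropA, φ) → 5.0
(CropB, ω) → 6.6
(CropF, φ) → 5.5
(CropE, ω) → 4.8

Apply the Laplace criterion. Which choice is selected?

Row averages: CropG=6.14, CropF=6, CropE=5.54, CropA=5.74, CropB=6.42
Highest average = 6.42 → CropB.

CropB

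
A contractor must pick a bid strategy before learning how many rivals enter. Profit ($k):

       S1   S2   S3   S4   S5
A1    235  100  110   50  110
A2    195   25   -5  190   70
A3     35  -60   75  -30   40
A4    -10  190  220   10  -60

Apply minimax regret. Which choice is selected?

Column bests: S1=235, S2=190, S3=220, S4=190, S5=110.
A1 regrets: 0, 90, 110, 140, 0 → max 140
A2 regrets: 40, 165, 225, 0, 40 → max 225
A3 regrets: 200, 250, 145, 220, 70 → max 250
A4 regrets: 245, 0, 0, 180, 170 → max 245
Smallest max regret = 140 → A1.

A1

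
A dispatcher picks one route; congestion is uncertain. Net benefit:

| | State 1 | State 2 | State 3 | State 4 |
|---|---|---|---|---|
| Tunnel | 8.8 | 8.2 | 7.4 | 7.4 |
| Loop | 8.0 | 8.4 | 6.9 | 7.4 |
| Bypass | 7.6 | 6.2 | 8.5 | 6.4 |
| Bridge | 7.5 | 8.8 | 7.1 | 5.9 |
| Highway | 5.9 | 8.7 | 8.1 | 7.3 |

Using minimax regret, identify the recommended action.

Tunnel

Column bests: State 1=8.8, State 2=8.8, State 3=8.5, State 4=7.4.
Tunnel regrets: 0.0, 0.6, 1.1, 0.0 → max 1.1
Loop regrets: 0.8, 0.4, 1.6, 0.0 → max 1.6
Bypass regrets: 1.2, 2.6, 0.0, 1.0 → max 2.6
Bridge regrets: 1.3, 0.0, 1.4, 1.5 → max 1.5
Highway regrets: 2.9, 0.1, 0.4, 0.1 → max 2.9
Smallest max regret = 1.1 → Tunnel.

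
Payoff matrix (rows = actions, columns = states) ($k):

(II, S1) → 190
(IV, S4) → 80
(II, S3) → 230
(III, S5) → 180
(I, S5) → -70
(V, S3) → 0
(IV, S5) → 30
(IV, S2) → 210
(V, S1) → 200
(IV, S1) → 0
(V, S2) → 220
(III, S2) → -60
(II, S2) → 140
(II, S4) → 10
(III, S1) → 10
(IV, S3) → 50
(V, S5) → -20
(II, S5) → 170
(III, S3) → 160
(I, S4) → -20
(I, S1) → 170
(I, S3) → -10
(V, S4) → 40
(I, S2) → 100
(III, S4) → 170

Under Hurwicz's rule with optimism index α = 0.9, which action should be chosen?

II

I: 0.9·170 + 0.1·(-70) = 146
II: 0.9·230 + 0.1·10 = 208
III: 0.9·180 + 0.1·(-60) = 156
IV: 0.9·210 + 0.1·0 = 189
V: 0.9·220 + 0.1·(-20) = 196
Highest Hurwicz score = 208 → II.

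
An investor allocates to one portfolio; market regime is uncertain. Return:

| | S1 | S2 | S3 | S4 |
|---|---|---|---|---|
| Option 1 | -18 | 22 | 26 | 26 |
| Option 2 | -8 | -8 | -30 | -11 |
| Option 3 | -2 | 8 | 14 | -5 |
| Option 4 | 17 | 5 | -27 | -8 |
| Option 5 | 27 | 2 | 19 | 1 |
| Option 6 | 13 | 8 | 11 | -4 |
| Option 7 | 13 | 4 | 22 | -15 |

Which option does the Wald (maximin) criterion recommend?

Option 5

Row minima: Option 1=-18, Option 2=-30, Option 3=-5, Option 4=-27, Option 5=1, Option 6=-4, Option 7=-15
Best worst-case = 1 → Option 5.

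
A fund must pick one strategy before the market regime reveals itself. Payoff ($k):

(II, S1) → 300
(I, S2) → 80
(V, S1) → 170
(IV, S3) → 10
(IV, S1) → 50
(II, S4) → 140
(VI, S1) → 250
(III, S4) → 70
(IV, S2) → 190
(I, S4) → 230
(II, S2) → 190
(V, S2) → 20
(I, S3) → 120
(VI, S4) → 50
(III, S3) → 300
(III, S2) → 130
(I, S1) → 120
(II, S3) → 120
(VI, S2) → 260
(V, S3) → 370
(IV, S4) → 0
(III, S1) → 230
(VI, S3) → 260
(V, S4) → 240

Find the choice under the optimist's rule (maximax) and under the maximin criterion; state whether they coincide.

Row maxima: I=230, II=300, III=300, IV=190, V=370, VI=260
Best best-case = 370 → V.
Row minima: I=80, II=120, III=70, IV=0, V=20, VI=50
Best worst-case = 120 → II.

maximax → V; maximin → II (disagree)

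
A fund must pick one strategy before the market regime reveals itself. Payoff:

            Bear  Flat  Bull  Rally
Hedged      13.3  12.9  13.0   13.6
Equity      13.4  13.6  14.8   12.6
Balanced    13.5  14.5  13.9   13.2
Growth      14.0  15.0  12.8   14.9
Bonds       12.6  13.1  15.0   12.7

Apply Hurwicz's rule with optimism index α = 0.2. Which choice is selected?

Balanced

Hedged: 0.2·13.6 + 0.8·12.9 = 13.04
Equity: 0.2·14.8 + 0.8·12.6 = 13.04
Balanced: 0.2·14.5 + 0.8·13.2 = 13.46
Growth: 0.2·15.0 + 0.8·12.8 = 13.24
Bonds: 0.2·15.0 + 0.8·12.6 = 13.08
Highest Hurwicz score = 13.46 → Balanced.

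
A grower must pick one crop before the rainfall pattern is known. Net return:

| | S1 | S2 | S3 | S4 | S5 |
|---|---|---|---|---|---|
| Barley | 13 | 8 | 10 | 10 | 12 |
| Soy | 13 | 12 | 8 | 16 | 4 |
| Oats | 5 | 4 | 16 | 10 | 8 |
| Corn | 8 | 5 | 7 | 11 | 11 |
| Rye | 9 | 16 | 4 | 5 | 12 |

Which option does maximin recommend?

Row minima: Barley=8, Soy=4, Oats=4, Corn=5, Rye=4
Best worst-case = 8 → Barley.

Barley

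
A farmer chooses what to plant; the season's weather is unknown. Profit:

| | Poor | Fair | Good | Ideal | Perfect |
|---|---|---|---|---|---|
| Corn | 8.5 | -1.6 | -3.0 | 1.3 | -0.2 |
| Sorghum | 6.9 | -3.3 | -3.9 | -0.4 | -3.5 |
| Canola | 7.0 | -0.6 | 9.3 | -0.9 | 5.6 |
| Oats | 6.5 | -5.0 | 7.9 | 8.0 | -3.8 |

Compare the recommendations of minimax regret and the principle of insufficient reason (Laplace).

Column bests: Poor=8.5, Fair=-0.6, Good=9.3, Ideal=8.0, Perfect=5.6.
Corn regrets: 0.0, 1.0, 12.3, 6.7, 5.8 → max 12.3
Sorghum regrets: 1.6, 2.7, 13.2, 8.4, 9.1 → max 13.2
Canola regrets: 1.5, 0.0, 0.0, 8.9, 0.0 → max 8.9
Oats regrets: 2.0, 4.4, 1.4, 0.0, 9.4 → max 9.4
Smallest max regret = 8.9 → Canola.
Row averages: Corn=1, Sorghum=-0.84, Canola=4.08, Oats=2.72
Highest average = 4.08 → Canola.

minimax regret → Canola; laplace → Canola (agree)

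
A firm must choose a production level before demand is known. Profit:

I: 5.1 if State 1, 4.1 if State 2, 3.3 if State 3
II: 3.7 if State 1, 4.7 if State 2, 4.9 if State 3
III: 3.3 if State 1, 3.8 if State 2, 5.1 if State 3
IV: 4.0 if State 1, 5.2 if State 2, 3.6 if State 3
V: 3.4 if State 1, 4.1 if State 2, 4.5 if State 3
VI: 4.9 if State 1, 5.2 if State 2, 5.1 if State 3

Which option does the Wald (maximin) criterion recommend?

Row minima: I=3.3, II=3.7, III=3.3, IV=3.6, V=3.4, VI=4.9
Best worst-case = 4.9 → VI.

VI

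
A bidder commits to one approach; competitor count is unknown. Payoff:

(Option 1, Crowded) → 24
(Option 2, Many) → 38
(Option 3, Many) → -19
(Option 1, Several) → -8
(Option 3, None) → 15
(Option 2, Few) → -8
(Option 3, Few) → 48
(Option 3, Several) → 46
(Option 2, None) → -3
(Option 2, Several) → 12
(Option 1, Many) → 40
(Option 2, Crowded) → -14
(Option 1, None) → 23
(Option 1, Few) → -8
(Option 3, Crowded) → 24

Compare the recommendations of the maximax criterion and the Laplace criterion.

maximax → Option 3; laplace → Option 3 (agree)

Row maxima: Option 1=40, Option 2=38, Option 3=48
Best best-case = 48 → Option 3.
Row averages: Option 1=14.2, Option 2=5, Option 3=22.8
Highest average = 22.8 → Option 3.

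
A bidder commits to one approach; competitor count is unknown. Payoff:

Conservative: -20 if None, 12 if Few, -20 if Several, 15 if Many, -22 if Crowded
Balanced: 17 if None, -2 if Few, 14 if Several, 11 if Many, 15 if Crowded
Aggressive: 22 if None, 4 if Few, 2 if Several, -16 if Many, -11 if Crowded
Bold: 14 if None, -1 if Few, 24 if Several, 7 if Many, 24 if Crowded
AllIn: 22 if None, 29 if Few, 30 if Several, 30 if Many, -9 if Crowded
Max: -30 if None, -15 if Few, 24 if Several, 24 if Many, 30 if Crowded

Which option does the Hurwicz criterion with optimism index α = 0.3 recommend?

Bold

Conservative: 0.3·15 + 0.7·(-22) = -10.9
Balanced: 0.3·17 + 0.7·(-2) = 3.7
Aggressive: 0.3·22 + 0.7·(-16) = -4.6
Bold: 0.3·24 + 0.7·(-1) = 6.5
AllIn: 0.3·30 + 0.7·(-9) = 2.7
Max: 0.3·30 + 0.7·(-30) = -12
Highest Hurwicz score = 6.5 → Bold.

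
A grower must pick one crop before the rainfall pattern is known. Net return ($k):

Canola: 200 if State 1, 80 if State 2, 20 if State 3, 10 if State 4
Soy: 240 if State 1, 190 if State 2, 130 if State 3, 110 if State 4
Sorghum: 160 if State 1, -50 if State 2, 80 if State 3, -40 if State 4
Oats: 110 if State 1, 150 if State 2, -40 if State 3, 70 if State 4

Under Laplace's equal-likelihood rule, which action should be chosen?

Soy

Row averages: Canola=77.5, Soy=167.5, Sorghum=37.5, Oats=72.5
Highest average = 167.5 → Soy.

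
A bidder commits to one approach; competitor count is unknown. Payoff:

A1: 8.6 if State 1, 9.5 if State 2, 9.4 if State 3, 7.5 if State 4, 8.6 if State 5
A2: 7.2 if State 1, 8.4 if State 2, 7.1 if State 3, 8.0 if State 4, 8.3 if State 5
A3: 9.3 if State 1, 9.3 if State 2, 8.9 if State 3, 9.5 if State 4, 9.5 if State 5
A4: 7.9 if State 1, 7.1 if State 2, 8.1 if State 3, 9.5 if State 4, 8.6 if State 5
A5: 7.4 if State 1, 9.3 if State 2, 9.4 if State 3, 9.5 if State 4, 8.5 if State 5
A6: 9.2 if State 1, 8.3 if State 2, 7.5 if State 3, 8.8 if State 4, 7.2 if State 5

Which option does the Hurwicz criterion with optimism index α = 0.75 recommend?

A1: 0.75·9.5 + 0.25·7.5 = 9
A2: 0.75·8.4 + 0.25·7.1 = 8.075
A3: 0.75·9.5 + 0.25·8.9 = 9.35
A4: 0.75·9.5 + 0.25·7.1 = 8.9
A5: 0.75·9.5 + 0.25·7.4 = 8.975
A6: 0.75·9.2 + 0.25·7.2 = 8.7
Highest Hurwicz score = 9.35 → A3.

A3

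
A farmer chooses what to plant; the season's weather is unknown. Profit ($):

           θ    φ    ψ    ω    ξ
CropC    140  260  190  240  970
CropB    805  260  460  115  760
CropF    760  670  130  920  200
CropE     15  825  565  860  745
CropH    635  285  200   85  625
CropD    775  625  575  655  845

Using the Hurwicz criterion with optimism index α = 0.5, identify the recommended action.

CropD

CropC: 0.5·970 + 0.5·140 = 555
CropB: 0.5·805 + 0.5·115 = 460
CropF: 0.5·920 + 0.5·130 = 525
CropE: 0.5·860 + 0.5·15 = 437.5
CropH: 0.5·635 + 0.5·85 = 360
CropD: 0.5·845 + 0.5·575 = 710
Highest Hurwicz score = 710 → CropD.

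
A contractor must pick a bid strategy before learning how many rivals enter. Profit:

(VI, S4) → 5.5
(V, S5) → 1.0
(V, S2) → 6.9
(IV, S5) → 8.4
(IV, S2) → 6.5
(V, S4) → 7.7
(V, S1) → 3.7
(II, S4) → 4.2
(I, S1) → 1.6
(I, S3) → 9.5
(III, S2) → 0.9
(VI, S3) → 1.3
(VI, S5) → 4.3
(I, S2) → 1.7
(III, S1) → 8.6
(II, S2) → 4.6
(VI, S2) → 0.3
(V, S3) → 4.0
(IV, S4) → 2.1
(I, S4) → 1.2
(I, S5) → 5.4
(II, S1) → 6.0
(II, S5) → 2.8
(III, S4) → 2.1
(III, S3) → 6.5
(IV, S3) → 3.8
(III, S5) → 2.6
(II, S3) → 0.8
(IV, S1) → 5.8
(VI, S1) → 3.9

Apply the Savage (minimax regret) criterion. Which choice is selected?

IV

Column bests: S1=8.6, S2=6.9, S3=9.5, S4=7.7, S5=8.4.
I regrets: 7.0, 5.2, 0.0, 6.5, 3.0 → max 7.0
II regrets: 2.6, 2.3, 8.7, 3.5, 5.6 → max 8.7
III regrets: 0.0, 6.0, 3.0, 5.6, 5.8 → max 6.0
IV regrets: 2.8, 0.4, 5.7, 5.6, 0.0 → max 5.7
V regrets: 4.9, 0.0, 5.5, 0.0, 7.4 → max 7.4
VI regrets: 4.7, 6.6, 8.2, 2.2, 4.1 → max 8.2
Smallest max regret = 5.7 → IV.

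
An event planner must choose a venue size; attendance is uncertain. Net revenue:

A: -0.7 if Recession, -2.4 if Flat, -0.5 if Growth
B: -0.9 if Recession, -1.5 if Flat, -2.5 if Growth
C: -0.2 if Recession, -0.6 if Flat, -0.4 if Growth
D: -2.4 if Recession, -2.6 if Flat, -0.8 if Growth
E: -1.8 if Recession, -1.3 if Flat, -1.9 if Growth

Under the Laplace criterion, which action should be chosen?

Row averages: A=-1.2, B=-49/30, C=-0.4, D=-29/15, E=-5/3
Highest average = -0.4 → C.

C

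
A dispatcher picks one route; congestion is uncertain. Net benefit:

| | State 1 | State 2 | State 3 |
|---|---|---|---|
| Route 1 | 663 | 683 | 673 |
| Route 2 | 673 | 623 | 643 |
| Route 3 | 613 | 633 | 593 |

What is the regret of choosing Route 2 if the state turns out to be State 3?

Best payoff under State 3 is 673.
Regret = 673 − 643 = 30.

30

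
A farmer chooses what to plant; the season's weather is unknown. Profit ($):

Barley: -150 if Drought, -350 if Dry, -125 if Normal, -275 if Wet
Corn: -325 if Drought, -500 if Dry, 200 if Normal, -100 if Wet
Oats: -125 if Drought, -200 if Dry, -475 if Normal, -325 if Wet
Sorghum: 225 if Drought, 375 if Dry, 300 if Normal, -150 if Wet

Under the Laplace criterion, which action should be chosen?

Sorghum

Row averages: Barley=-225, Corn=-181.25, Oats=-281.25, Sorghum=187.5
Highest average = 187.5 → Sorghum.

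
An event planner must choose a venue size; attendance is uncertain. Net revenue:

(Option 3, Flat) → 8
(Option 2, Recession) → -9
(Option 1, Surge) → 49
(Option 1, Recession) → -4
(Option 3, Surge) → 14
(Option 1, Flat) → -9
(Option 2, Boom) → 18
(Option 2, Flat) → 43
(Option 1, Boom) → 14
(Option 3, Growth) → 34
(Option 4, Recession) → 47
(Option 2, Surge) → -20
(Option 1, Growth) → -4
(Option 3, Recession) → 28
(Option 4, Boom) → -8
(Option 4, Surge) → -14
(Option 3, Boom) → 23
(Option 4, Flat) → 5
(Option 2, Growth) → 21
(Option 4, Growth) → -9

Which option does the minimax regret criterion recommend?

Column bests: Recession=47, Flat=43, Growth=34, Boom=23, Surge=49.
Option 1 regrets: 51, 52, 38, 9, 0 → max 52
Option 2 regrets: 56, 0, 13, 5, 69 → max 69
Option 3 regrets: 19, 35, 0, 0, 35 → max 35
Option 4 regrets: 0, 38, 43, 31, 63 → max 63
Smallest max regret = 35 → Option 3.

Option 3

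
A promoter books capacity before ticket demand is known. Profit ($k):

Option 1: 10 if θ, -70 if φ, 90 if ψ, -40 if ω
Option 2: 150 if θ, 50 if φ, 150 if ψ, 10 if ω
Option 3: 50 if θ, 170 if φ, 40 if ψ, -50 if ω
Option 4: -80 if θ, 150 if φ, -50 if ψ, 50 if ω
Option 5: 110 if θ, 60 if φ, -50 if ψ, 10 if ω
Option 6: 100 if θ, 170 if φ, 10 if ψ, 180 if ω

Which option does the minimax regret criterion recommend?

Column bests: θ=150, φ=170, ψ=150, ω=180.
Option 1 regrets: 140, 240, 60, 220 → max 240
Option 2 regrets: 0, 120, 0, 170 → max 170
Option 3 regrets: 100, 0, 110, 230 → max 230
Option 4 regrets: 230, 20, 200, 130 → max 230
Option 5 regrets: 40, 110, 200, 170 → max 200
Option 6 regrets: 50, 0, 140, 0 → max 140
Smallest max regret = 140 → Option 6.

Option 6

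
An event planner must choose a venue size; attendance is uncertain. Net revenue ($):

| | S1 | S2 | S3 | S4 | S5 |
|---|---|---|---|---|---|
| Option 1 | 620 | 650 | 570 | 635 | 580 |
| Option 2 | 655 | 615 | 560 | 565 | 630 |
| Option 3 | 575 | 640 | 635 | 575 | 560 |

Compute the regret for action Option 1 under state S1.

Best payoff under S1 is 655.
Regret = 655 − 620 = 35.

35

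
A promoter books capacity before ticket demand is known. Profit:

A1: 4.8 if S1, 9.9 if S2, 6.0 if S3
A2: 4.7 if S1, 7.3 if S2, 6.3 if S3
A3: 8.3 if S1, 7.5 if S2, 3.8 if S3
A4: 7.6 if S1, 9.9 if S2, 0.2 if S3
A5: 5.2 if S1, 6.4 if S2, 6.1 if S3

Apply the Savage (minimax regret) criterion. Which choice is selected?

Column bests: S1=8.3, S2=9.9, S3=6.3.
A1 regrets: 3.5, 0.0, 0.3 → max 3.5
A2 regrets: 3.6, 2.6, 0.0 → max 3.6
A3 regrets: 0.0, 2.4, 2.5 → max 2.5
A4 regrets: 0.7, 0.0, 6.1 → max 6.1
A5 regrets: 3.1, 3.5, 0.2 → max 3.5
Smallest max regret = 2.5 → A3.

A3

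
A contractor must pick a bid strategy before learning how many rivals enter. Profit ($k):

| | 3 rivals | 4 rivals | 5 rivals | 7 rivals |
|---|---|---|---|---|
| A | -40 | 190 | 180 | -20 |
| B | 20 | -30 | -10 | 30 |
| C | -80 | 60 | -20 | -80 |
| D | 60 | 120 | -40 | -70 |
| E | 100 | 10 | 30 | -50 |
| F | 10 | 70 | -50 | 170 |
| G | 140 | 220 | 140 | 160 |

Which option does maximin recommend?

G

Row minima: A=-40, B=-30, C=-80, D=-70, E=-50, F=-50, G=140
Best worst-case = 140 → G.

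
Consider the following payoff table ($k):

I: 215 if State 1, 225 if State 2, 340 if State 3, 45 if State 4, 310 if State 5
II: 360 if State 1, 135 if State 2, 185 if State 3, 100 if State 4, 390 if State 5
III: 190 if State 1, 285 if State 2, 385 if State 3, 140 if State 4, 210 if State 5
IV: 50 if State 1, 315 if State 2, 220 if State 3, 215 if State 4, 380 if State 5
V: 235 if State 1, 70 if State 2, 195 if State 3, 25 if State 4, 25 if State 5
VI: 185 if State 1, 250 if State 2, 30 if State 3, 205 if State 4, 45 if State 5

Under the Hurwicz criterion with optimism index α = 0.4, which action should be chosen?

III

I: 0.4·340 + 0.6·45 = 163
II: 0.4·390 + 0.6·100 = 216
III: 0.4·385 + 0.6·140 = 238
IV: 0.4·380 + 0.6·50 = 182
V: 0.4·235 + 0.6·25 = 109
VI: 0.4·250 + 0.6·30 = 118
Highest Hurwicz score = 238 → III.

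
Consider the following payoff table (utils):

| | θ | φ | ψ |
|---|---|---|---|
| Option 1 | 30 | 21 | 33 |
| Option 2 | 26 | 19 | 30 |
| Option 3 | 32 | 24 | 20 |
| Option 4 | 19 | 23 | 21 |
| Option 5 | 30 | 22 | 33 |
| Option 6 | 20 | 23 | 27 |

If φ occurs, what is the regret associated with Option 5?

2

Best payoff under φ is 24.
Regret = 24 − 22 = 2.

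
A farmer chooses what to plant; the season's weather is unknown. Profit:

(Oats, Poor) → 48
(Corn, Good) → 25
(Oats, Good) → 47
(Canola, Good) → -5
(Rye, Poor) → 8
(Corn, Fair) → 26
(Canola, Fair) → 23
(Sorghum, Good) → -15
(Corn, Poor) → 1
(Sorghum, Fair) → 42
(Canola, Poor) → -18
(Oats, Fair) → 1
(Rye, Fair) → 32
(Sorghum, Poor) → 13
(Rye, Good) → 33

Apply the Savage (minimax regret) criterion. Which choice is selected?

Rye

Column bests: Poor=48, Fair=42, Good=47.
Corn regrets: 47, 16, 22 → max 47
Rye regrets: 40, 10, 14 → max 40
Sorghum regrets: 35, 0, 62 → max 62
Oats regrets: 0, 41, 0 → max 41
Canola regrets: 66, 19, 52 → max 66
Smallest max regret = 40 → Rye.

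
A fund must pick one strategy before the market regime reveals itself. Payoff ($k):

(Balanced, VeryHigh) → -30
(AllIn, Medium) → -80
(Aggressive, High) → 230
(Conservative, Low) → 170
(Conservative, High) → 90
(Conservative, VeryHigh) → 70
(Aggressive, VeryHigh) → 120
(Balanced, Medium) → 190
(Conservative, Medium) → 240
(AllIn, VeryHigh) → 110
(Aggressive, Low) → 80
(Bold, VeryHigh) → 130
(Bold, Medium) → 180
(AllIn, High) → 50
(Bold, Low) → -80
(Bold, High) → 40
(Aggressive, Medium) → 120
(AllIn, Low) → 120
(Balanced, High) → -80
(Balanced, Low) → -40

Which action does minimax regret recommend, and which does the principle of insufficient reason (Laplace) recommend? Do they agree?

minimax regret → Aggressive; laplace → Conservative (disagree)

Column bests: Low=170, Medium=240, High=230, VeryHigh=130.
Conservative regrets: 0, 0, 140, 60 → max 140
Balanced regrets: 210, 50, 310, 160 → max 310
Aggressive regrets: 90, 120, 0, 10 → max 120
Bold regrets: 250, 60, 190, 0 → max 250
AllIn regrets: 50, 320, 180, 20 → max 320
Smallest max regret = 120 → Aggressive.
Row averages: Conservative=142.5, Balanced=10, Aggressive=137.5, Bold=67.5, AllIn=50
Highest average = 142.5 → Conservative.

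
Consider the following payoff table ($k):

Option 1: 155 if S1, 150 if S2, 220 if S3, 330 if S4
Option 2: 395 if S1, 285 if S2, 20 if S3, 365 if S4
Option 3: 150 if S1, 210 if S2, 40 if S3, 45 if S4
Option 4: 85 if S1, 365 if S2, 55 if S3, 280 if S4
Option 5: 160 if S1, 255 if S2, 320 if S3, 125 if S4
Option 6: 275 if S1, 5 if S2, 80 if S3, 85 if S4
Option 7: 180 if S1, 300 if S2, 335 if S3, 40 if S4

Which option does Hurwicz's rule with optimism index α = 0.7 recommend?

Option 1: 0.7·330 + 0.3·150 = 276
Option 2: 0.7·395 + 0.3·20 = 282.5
Option 3: 0.7·210 + 0.3·40 = 159
Option 4: 0.7·365 + 0.3·55 = 272
Option 5: 0.7·320 + 0.3·125 = 261.5
Option 6: 0.7·275 + 0.3·5 = 194
Option 7: 0.7·335 + 0.3·40 = 246.5
Highest Hurwicz score = 282.5 → Option 2.

Option 2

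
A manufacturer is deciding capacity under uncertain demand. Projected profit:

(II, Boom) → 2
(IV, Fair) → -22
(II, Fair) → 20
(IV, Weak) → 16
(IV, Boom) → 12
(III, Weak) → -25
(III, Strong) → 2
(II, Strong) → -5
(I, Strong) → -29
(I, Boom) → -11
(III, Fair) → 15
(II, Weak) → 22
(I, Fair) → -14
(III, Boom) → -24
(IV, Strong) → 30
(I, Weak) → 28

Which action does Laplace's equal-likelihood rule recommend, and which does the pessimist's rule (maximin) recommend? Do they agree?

Row averages: I=-6.5, II=9.75, III=-8, IV=9
Highest average = 9.75 → II.
Row minima: I=-29, II=-5, III=-25, IV=-22
Best worst-case = -5 → II.

laplace → II; maximin → II (agree)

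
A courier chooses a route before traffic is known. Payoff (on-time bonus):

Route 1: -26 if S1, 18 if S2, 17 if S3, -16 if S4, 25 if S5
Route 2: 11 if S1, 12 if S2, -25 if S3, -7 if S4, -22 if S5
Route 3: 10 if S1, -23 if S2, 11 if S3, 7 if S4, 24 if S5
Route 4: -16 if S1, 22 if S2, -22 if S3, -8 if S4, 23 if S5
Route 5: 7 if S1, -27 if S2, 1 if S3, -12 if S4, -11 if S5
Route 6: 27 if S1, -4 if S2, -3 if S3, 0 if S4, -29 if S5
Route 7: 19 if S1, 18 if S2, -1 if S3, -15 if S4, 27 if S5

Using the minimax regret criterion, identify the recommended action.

Route 7

Column bests: S1=27, S2=22, S3=17, S4=7, S5=27.
Route 1 regrets: 53, 4, 0, 23, 2 → max 53
Route 2 regrets: 16, 10, 42, 14, 49 → max 49
Route 3 regrets: 17, 45, 6, 0, 3 → max 45
Route 4 regrets: 43, 0, 39, 15, 4 → max 43
Route 5 regrets: 20, 49, 16, 19, 38 → max 49
Route 6 regrets: 0, 26, 20, 7, 56 → max 56
Route 7 regrets: 8, 4, 18, 22, 0 → max 22
Smallest max regret = 22 → Route 7.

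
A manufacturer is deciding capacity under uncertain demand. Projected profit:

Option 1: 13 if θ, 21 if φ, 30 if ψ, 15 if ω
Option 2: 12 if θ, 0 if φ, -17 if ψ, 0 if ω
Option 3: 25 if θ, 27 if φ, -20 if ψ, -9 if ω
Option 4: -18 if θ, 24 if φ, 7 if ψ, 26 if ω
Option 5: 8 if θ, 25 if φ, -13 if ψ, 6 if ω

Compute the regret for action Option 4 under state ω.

0

Best payoff under ω is 26.
Regret = 26 − 26 = 0.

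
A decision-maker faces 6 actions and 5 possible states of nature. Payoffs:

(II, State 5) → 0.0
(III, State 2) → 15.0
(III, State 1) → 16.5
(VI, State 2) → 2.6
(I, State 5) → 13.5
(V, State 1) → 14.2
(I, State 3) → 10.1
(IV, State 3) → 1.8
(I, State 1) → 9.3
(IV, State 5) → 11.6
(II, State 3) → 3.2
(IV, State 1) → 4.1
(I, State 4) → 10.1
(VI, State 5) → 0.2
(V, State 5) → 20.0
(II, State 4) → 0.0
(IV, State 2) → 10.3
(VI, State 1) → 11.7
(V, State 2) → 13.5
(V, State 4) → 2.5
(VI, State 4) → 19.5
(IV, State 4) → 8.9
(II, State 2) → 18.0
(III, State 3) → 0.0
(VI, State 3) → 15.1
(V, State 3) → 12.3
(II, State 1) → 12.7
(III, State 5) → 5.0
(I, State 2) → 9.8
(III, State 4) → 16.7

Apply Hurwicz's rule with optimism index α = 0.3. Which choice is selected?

I

I: 0.3·13.5 + 0.7·9.3 = 10.56
II: 0.3·18.0 + 0.7·0.0 = 5.4
III: 0.3·16.7 + 0.7·0.0 = 5.01
IV: 0.3·11.6 + 0.7·1.8 = 4.74
V: 0.3·20.0 + 0.7·2.5 = 7.75
VI: 0.3·19.5 + 0.7·0.2 = 5.99
Highest Hurwicz score = 10.56 → I.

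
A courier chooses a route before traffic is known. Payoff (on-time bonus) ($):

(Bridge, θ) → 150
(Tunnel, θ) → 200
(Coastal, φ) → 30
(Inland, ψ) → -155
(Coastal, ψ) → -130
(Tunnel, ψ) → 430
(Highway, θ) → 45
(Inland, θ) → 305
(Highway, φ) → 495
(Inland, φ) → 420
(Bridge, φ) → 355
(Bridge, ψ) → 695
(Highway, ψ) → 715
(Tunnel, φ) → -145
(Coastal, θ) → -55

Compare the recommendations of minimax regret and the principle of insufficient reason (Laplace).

Column bests: θ=305, φ=495, ψ=715.
Tunnel regrets: 105, 640, 285 → max 640
Inland regrets: 0, 75, 870 → max 870
Bridge regrets: 155, 140, 20 → max 155
Coastal regrets: 360, 465, 845 → max 845
Highway regrets: 260, 0, 0 → max 260
Smallest max regret = 155 → Bridge.
Row averages: Tunnel=485/3, Inland=190, Bridge=400, Coastal=-155/3, Highway=1255/3
Highest average = 1255/3 → Highway.

minimax regret → Bridge; laplace → Highway (disagree)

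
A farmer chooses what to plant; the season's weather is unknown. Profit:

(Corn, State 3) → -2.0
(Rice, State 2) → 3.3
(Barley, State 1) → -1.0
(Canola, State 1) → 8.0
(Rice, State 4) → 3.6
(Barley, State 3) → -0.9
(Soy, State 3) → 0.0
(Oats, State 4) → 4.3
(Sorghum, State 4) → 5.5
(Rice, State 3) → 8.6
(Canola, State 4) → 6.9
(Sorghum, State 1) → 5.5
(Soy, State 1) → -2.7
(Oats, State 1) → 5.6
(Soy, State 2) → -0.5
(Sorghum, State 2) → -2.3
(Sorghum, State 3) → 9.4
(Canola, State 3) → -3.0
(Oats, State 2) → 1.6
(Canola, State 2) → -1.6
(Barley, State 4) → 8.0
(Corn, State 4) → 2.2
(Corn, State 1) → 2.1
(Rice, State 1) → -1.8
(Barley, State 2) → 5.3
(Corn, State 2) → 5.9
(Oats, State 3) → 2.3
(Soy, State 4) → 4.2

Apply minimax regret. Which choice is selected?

Oats

Column bests: State 1=8.0, State 2=5.9, State 3=9.4, State 4=8.0.
Sorghum regrets: 2.5, 8.2, 0.0, 2.5 → max 8.2
Corn regrets: 5.9, 0.0, 11.4, 5.8 → max 11.4
Soy regrets: 10.7, 6.4, 9.4, 3.8 → max 10.7
Canola regrets: 0.0, 7.5, 12.4, 1.1 → max 12.4
Barley regrets: 9.0, 0.6, 10.3, 0.0 → max 10.3
Rice regrets: 9.8, 2.6, 0.8, 4.4 → max 9.8
Oats regrets: 2.4, 4.3, 7.1, 3.7 → max 7.1
Smallest max regret = 7.1 → Oats.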